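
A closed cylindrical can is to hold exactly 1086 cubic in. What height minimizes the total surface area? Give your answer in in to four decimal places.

11.1407

With radius r and height h, πr²h = 1086 so h = 1086/(πr²), and S(r) = 2πr² + 2πrh = 2πr² + 2·1086/r.
S'(r) = 4πr − 2·1086/r² = 0 ⇒ r³ = 1086/(2π), so r ≈ 5.5704 and h = 2r ≈ 11.1407.
S''(r) = 4π + 4·1086/r³ > 0, so this is the minimum; S ≈ 584.8813.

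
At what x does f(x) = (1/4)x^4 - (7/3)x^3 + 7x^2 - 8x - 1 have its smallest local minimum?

4

Critical points: f'(x) = x^3 - 7x^2 + 14x - 8 vanishes at x = 1, 2, 4.
Since f''(x) = 3x^2 - 14x + 14, we get f''(1) = 3 > 0 ⇒ local minimum; f''(2) = -2 < 0 ⇒ local maximum; f''(4) = 6 > 0 ⇒ local minimum.
Thus f has its smallest local minimum at x = 4, with value -19/3.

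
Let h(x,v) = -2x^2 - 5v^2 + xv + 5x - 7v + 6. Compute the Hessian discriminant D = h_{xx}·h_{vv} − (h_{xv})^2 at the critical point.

∂h/∂x = -4x + v + 5 = 0 and ∂h/∂v = x - 10v - 7 = 0, so (x, v) = (43/39, -23/39).
The Hessian has h_{xx} = -4, h_{vv} = -10, h_{xv} = 1, giving D = 39 > 0 with h_{xx} < 0, so the point is a local maximum.
D = (-4)·(-10) − (1)^2 = 39.

39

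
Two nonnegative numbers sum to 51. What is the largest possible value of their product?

With x + y = 51, the product is P(x) = x(51 − x).
P'(x) = 51 − 2x = 0 gives x = 51/2; P'' = −2 < 0, so this is the maximum.
P = 51/2·51/2 = 2601/4.

2601/4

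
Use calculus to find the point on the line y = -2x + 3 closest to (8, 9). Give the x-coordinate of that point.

-4/5

Minimize D(x)^2 = (x - 8)^2 + (-2x - 6)^2.
d/dx[D^2] = 2(x - 8) + 2·(-2)·(-2x - 6) = 0 ⇒ x = -4/5.
Then y = 23/5 and the distance is √(484/5) ≈ 9.8387.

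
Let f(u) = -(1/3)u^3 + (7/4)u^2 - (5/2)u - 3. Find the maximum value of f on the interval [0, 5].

Differentiating, f'(u) = -u^2 + (7/2)u - 5/2; which vanishes at u = 1 and u = 5/2.
Compare values at every candidate in [0, 5]: f(0) = -3, f(1) = -49/12, f(5/2) = -169/48, f(5) = -161/12.
Hence the absolute maximum is -3 at u = 0.

-3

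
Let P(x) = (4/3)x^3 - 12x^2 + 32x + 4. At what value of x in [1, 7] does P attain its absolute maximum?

7

The derivative is 4x^2 - 24x + 32, which vanishes at x = 2 and x = 4.
Compare values at every candidate in [1, 7]: P(1) = 76/3, P(2) = 92/3, P(4) = 76/3, P(7) = 292/3.
The maximum over the interval is 292/3, attained at x = 7.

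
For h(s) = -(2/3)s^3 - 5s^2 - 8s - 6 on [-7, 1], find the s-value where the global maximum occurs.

h'(s) = -2s^2 - 10s - 8, which vanishes at s = -4 and s = -1.
Evaluating at the critical points and endpoints: h(-7) = 101/3; h(-4) = -34/3; h(-1) = -7/3; h(1) = -59/3.
The maximum over the interval is 101/3, attained at s = -7.

-7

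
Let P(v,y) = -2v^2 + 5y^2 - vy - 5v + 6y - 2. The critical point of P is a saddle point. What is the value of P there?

∂P/∂v = -4v - y - 5 = 0 and ∂P/∂y = -v + 10y + 6 = 0, so (v, y) = (-44/41, -29/41).
The Hessian has P_{vv} = -4, P_{yy} = 10, P_{vy} = -1, giving D = -41 < 0, so the point is a saddle point.
P(-44/41, -29/41) = -59/41.

-59/41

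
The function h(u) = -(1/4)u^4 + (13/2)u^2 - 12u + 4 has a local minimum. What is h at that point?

-7/4

h'(u) = -u^3 + 13u - 12. Setting h'(u) = 0 gives u ∈ {-4, 1, 3}.
Since h''(u) = -3u^2 + 13, we get h''(-4) = -35 < 0 ⇒ local maximum; h''(1) = 10 > 0 ⇒ local minimum; h''(3) = -14 < 0 ⇒ local maximum.
So the local minimum value is h(1) = -7/4.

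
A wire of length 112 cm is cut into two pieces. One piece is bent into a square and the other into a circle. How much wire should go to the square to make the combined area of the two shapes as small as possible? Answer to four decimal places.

62.7311

Let x be the length used for the square. Square side x/4; circle radius (112−x)/(2π).
A(x) = (x/4)² + π·((112−x)/(2π))² = x²/16 + (112−x)²/(4π) for 0 ≤ x ≤ 112. A'(x) = x/8 − (112−x)/(2π) = 0 gives x = 4·112/(π+4) ≈ 62.7311.
A'' = 1/8 + 1/(2π) > 0, so this gives the minimum combined area; x ≈ 62.7311 cm to the square.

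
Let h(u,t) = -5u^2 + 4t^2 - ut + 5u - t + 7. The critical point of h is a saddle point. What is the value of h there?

73/9

∂h/∂u = -10u - t + 5 = 0 and ∂h/∂t = -u + 8t - 1 = 0, so (u, t) = (13/27, 5/27).
The Hessian has h_{uu} = -10, h_{tt} = 8, h_{ut} = -1, giving D = -81 < 0, so the point is a saddle point.
h(13/27, 5/27) = 73/9.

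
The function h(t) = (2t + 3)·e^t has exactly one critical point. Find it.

Differentiating with the product rule gives h'(t) = (2t + 5)·e^t. Since e^t > 0, the only critical point is t = -5/2.
h''(-5/2) has the same sign as 2 > 0, so this is a local minimum.
h(-5/2) = (-2)·e^(-5/2) ≈ -0.1642.

-5/2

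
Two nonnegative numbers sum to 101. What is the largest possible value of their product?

With x + y = 101, the product is P(x) = x(101 − x).
P'(x) = 101 − 2x = 0 gives x = 101/2; P'' = −2 < 0, so this is the maximum.
P = 101/2·101/2 = 10201/4.

10201/4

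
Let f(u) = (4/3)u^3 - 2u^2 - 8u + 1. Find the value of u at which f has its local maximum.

-1

f'(u) = 4u^2 - 4u - 8 = 0 at u = -1, 2.
Since f''(u) = 8u - 4, we get f''(-1) = -12 < 0 ⇒ local maximum; f''(2) = 12 > 0 ⇒ local minimum.
The local maximum is f(-1) = 17/3.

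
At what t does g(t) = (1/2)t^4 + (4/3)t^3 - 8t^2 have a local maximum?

g'(t) = 2t^3 + 4t^2 - 16t = 0 at t = -4, 0, 2.
Since g''(t) = 6t^2 + 8t - 16, we get g''(-4) = 48 > 0 ⇒ local minimum; g''(0) = -16 < 0 ⇒ local maximum; g''(2) = 24 > 0 ⇒ local minimum.
Thus g has its local maximum at t = 0, with value 0.

0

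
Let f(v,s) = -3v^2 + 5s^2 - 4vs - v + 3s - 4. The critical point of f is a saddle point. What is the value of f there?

-169/38

∂f/∂v = -6v - 4s - 1 = 0 and ∂f/∂s = -4v + 10s + 3 = 0, so (v, s) = (1/38, -11/38).
The Hessian has f_{vv} = -6, f_{ss} = 10, f_{vs} = -4, giving D = -76 < 0, so the point is a saddle point.
f(1/38, -11/38) = -169/38.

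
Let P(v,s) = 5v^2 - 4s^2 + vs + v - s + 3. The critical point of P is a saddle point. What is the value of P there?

245/81

∂P/∂v = 10v + s + 1 = 0 and ∂P/∂s = v - 8s - 1 = 0, so (v, s) = (-7/81, -11/81).
The Hessian has P_{vv} = 10, P_{ss} = -8, P_{vs} = 1, giving D = -81 < 0, so the point is a saddle point.
P(-7/81, -11/81) = 245/81.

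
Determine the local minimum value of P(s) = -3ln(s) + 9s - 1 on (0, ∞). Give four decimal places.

5.2958

P'(s) = -3/s + 9 = 0 gives s = 1/3.
P''(s) = 3/s², which is positive for s > 0, so this is a local minimum.
P(1/3) = -3·ln(1/3) + 3 - 1 ≈ 5.2958.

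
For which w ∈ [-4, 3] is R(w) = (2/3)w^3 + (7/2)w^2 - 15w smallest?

R'(w) = 2w^2 + 7w - 15, whose only zero in [-4, 3] is w = 3/2.
Evaluating at the critical points and endpoints: R(-4) = 220/3,  R(3/2) = -99/8,  R(3) = 9/2.
The minimum over the interval is -99/8, attained at w = 3/2.

3/2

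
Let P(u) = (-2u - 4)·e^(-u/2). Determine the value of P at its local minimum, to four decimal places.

-4.0000

By the product rule, P'(u) = (u)·e^(-u/2). Since e^(-u/2) > 0, the only critical point is u = 0.
P''(0) has the same sign as 1 > 0, so this is a local minimum.
P(0) = (-4)·e^(0) ≈ -4.0000.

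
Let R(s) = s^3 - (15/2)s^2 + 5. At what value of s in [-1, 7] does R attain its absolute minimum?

5

The derivative is 3s^2 - 15s, which vanishes at s = 0 and s = 5.
Candidates: R(-1) = -7/2, R(0) = 5, R(5) = -115/2, R(7) = -39/2.
The minimum over the interval is -115/2, attained at s = 5.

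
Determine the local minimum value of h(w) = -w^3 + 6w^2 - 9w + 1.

-3

h'(w) = -3w^2 + 12w - 9. Setting h'(w) = 0 gives w ∈ {1, 3}.
h''(w) = -6w + 12. h''(1) = 6 > 0 ⇒ local minimum; h''(3) = -6 < 0 ⇒ local maximum.
So the local minimum value is h(1) = -3.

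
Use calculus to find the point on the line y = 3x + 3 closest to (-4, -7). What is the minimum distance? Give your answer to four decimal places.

Minimize D(x)^2 = (x + 4)^2 + (3x + 10)^2.
d/dx[D^2] = 2(x + 4) + 2·3·(3x + 10) = 0 ⇒ x = -17/5.
Then y = -36/5 and the distance is √(2/5) ≈ 0.6325.

0.6325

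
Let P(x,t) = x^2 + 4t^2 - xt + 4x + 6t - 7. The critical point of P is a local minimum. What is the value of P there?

∂P/∂x = 2x - t + 4 = 0 and ∂P/∂t = -x + 8t + 6 = 0, so (x, t) = (-38/15, -16/15).
The Hessian has P_{xx} = 2, P_{tt} = 8, P_{xt} = -1, giving D = 15 > 0 with P_{xx} > 0, so the point is a local minimum.
P(-38/15, -16/15) = -229/15.

-229/15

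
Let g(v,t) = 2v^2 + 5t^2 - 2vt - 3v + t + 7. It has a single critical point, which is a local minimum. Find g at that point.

211/36

∂g/∂v = 4v - 2t - 3 = 0 and ∂g/∂t = -2v + 10t + 1 = 0, so (v, t) = (7/9, 1/18).
The Hessian has g_{vv} = 4, g_{tt} = 10, g_{vt} = -2, giving D = 36 > 0 with g_{vv} > 0, so the point is a local minimum.
g(7/9, 1/18) = 211/36.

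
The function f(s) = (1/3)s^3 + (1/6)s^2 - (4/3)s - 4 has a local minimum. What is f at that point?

-29/6

Critical points: f'(s) = s^2 + (1/3)s - 4/3 vanishes at s = -4/3, 1.
Since f''(s) = 2s + 1/3, we get f''(-4/3) = -7/3 < 0 ⇒ local maximum; f''(1) = 7/3 > 0 ⇒ local minimum.
Thus f has its local minimum at s = 1, with value -29/6.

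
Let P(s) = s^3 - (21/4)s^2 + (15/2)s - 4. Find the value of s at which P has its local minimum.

5/2

P'(s) = 3s^2 - (21/2)s + 15/2. Setting P'(s) = 0 gives s ∈ {1, 5/2}.
Since P''(s) = 6s - 21/2, we get P''(1) = -9/2 < 0 ⇒ local maximum; P''(5/2) = 9/2 > 0 ⇒ local minimum.
Thus P has its local minimum at s = 5/2, with value -39/16.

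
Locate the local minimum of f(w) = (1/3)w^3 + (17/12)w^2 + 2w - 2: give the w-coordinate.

f'(w) = w^2 + (17/6)w + 2. Setting f'(w) = 0 gives w ∈ {-3/2, -4/3}.
Since f''(w) = 2w + 17/6, we get f''(-3/2) = -1/6 < 0 ⇒ local maximum; f''(-4/3) = 1/6 > 0 ⇒ local minimum.
Thus f has its local minimum at w = -4/3, with value -238/81.

-4/3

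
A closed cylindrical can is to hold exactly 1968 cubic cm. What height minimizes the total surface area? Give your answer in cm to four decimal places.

With radius r and height h, πr²h = 1968 so h = 1968/(πr²), and S(r) = 2πr² + 2πrh = 2πr² + 2·1968/r.
S'(r) = 4πr − 2·1968/r² = 0 ⇒ r³ = 1968/(2π), so r ≈ 6.7912 and h = 2r ≈ 13.5825.
S''(r) = 4π + 4·1968/r³ > 0, so this is the minimum; S ≈ 869.3566.

13.5825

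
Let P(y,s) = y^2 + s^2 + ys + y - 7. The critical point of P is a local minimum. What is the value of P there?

-22/3

∂P/∂y = 2y + s + 1 = 0 and ∂P/∂s = y + 2s = 0, so (y, s) = (-2/3, 1/3).
The Hessian has P_{yy} = 2, P_{ss} = 2, P_{ys} = 1, giving D = 3 > 0 with P_{yy} > 0, so the point is a local minimum.
P(-2/3, 1/3) = -22/3.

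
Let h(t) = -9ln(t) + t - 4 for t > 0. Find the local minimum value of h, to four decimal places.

-14.7750

h'(t) = -9/t + 1 = 0 gives t = 9.
h''(t) = 9/t², which is positive for t > 0, so this is a local minimum.
h(9) = -9·ln(9) + 9 - 4 ≈ -14.7750.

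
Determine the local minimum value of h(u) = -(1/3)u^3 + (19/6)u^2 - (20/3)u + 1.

-247/81

Critical points: h'(u) = -u^2 + (19/3)u - 20/3 vanishes at u = 4/3, 5.
Second-derivative test with h''(u) = -2u + 19/3: h''(4/3) = 11/3 > 0 ⇒ local minimum; h''(5) = -11/3 < 0 ⇒ local maximum.
The local minimum is h(4/3) = -247/81.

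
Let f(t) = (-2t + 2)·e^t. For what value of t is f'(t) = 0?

f'(t) = (-2)·e^t + (-2t + 2)·1·e^t = (-2t)·e^t. Since e^t > 0, the only critical point is t = 0.
f''(0) has the same sign as -2 < 0, so this is a local maximum.
f(0) = (2)·e^(0) ≈ 2.0000.

0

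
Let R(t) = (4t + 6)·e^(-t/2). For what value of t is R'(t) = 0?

1/2

By the product rule, R'(t) = (-2t + 1)·e^(-t/2). Since e^(-t/2) > 0, the only critical point is t = 1/2.
R''(1/2) has the same sign as -2 < 0, so this is a local maximum.
R(1/2) = (8)·e^(-1/4) ≈ 6.2304.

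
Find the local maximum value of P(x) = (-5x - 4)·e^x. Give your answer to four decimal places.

By the product rule, P'(x) = (-5x - 9)·e^x. Since e^x > 0, the only critical point is x = -9/5.
P''(-9/5) has the same sign as -5 < 0, so this is a local maximum.
P(-9/5) = (5)·e^(-9/5) ≈ 0.8265.

0.8265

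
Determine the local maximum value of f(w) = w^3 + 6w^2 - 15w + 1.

101

f'(w) = 3w^2 + 12w - 15 = 0 at w = -5, 1.
f''(w) = 6w + 12. f''(-5) = -18 < 0 ⇒ local maximum; f''(1) = 18 > 0 ⇒ local minimum.
Thus f has its local maximum at w = -5, with value 101.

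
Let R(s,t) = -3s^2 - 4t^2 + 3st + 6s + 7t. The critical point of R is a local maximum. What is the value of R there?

139/13

∂R/∂s = -6s + 3t + 6 = 0 and ∂R/∂t = 3s - 8t + 7 = 0, so (s, t) = (23/13, 20/13).
The Hessian has R_{ss} = -6, R_{tt} = -8, R_{st} = 3, giving D = 39 > 0 with R_{ss} < 0, so the point is a local maximum.
R(23/13, 20/13) = 139/13.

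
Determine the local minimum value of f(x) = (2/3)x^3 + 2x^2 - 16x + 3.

-47/3

f'(x) = 2x^2 + 4x - 16. Setting f'(x) = 0 gives x ∈ {-4, 2}.
Second-derivative test with f''(x) = 4x + 4: f''(-4) = -12 < 0 ⇒ local maximum; f''(2) = 12 > 0 ⇒ local minimum.
The local minimum is f(2) = -47/3.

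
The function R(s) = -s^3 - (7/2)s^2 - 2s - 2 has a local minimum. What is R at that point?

-4

R'(s) = -3s^2 - 7s - 2 = 0 at s = -2, -1/3.
Second-derivative test with R''(s) = -6s - 7: R''(-2) = 5 > 0 ⇒ local minimum; R''(-1/3) = -5 < 0 ⇒ local maximum.
So the local minimum value is R(-2) = -4.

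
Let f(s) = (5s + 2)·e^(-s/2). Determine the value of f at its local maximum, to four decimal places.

f'(s) = 5·e^(-s/2) + (5s + 2)·(-1/2)·e^(-s/2) = (-(5/2)s + 4)·e^(-s/2). Since e^(-s/2) > 0, the only critical point is s = 8/5.
f''(8/5) has the same sign as -5/2 < 0, so this is a local maximum.
f(8/5) = (10)·e^(-4/5) ≈ 4.4933.

4.4933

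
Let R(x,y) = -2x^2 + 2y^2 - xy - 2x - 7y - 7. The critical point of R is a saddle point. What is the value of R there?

∂R/∂x = -4x - y - 2 = 0 and ∂R/∂y = -x + 4y - 7 = 0, so (x, y) = (-15/17, 26/17).
The Hessian has R_{xx} = -4, R_{yy} = 4, R_{xy} = -1, giving D = -17 < 0, so the point is a saddle point.
R(-15/17, 26/17) = -195/17.

-195/17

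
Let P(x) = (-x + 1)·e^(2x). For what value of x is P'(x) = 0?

By the product rule, P'(x) = (-2x + 1)·e^(2x). Since e^(2x) > 0, the only critical point is x = 1/2.
P''(1/2) has the same sign as -2 < 0, so this is a local maximum.
P(1/2) = (1/2)·e^(1) ≈ 1.3591.

1/2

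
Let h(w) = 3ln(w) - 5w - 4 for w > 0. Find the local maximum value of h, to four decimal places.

-8.5325

h'(w) = 3/w − 5 = 0 gives w = 3/5.
h''(w) = -3/w², which is negative for w > 0, so this is a local maximum.
h(3/5) = 3·ln(3/5) - 3 - 4 ≈ -8.5325.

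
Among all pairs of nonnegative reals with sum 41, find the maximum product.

1681/4

With x + y = 41, the product is P(x) = x(41 − x).
P'(x) = 41 − 2x = 0 gives x = 41/2; P'' = −2 < 0, so this is the maximum.
P = 41/2·41/2 = 1681/4.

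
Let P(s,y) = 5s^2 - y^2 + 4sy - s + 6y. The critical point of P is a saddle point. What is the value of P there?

∂P/∂s = 10s + 4y - 1 = 0 and ∂P/∂y = 4s - 2y + 6 = 0, so (s, y) = (-11/18, 16/9).
The Hessian has P_{ss} = 10, P_{yy} = -2, P_{sy} = 4, giving D = -36 < 0, so the point is a saddle point.
P(-11/18, 16/9) = 203/36.

203/36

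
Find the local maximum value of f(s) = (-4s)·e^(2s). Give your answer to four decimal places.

0.7358

f'(s) = (-4)·e^(2s) + (-4s)·2·e^(2s) = (-8s - 4)·e^(2s). Since e^(2s) > 0, the only critical point is s = -1/2.
f''(-1/2) has the same sign as -8 < 0, so this is a local maximum.
f(-1/2) = (2)·e^(-1) ≈ 0.7358.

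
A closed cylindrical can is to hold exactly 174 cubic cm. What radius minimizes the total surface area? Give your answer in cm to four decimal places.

3.0254

With radius r and height h, πr²h = 174 so h = 174/(πr²), and S(r) = 2πr² + 2πrh = 2πr² + 2·174/r.
S'(r) = 4πr − 2·174/r² = 0 ⇒ r³ = 174/(2π), so r ≈ 3.0254 and h = 2r ≈ 6.0509.
S''(r) = 4π + 4·174/r³ > 0, so this is the minimum; S ≈ 172.5364.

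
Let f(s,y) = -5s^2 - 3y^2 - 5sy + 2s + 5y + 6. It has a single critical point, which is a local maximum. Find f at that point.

∂f/∂s = -10s - 5y + 2 = 0 and ∂f/∂y = -5s - 6y + 5 = 0, so (s, y) = (-13/35, 8/7).
The Hessian has f_{ss} = -10, f_{yy} = -6, f_{sy} = -5, giving D = 35 > 0 with f_{ss} < 0, so the point is a local maximum.
f(-13/35, 8/7) = 297/35.

297/35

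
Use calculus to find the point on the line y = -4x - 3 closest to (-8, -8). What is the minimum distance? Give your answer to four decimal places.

8.9738

Minimize D(x)^2 = (x + 8)^2 + (-4x + 5)^2.
d/dx[D^2] = 2(x + 8) + 2·(-4)·(-4x + 5) = 0 ⇒ x = 12/17.
Then y = -99/17 and the distance is √(1369/17) ≈ 8.9738.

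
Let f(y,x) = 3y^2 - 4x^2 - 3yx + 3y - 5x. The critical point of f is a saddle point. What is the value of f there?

∂f/∂y = 6y - 3x + 3 = 0 and ∂f/∂x = -3y - 8x - 5 = 0, so (y, x) = (-13/19, -7/19).
The Hessian has f_{yy} = 6, f_{xx} = -8, f_{yx} = -3, giving D = -57 < 0, so the point is a saddle point.
f(-13/19, -7/19) = -2/19.

-2/19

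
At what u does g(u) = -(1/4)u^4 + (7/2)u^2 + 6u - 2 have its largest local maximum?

Critical points: g'(u) = -u^3 + 7u + 6 vanishes at u = -2, -1, 3.
Since g''(u) = -3u^2 + 7, we get g''(-2) = -5 < 0 ⇒ local maximum; g''(-1) = 4 > 0 ⇒ local minimum; g''(3) = -20 < 0 ⇒ local maximum.
Thus g has its largest local maximum at u = 3, with value 109/4.

3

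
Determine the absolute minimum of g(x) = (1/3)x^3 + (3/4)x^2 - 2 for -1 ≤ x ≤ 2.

g'(x) = x^2 + (3/2)x, whose only zero in [-1, 2] is x = 0.
Compare values at every candidate in [-1, 2]: g(-1) = -19/12; g(0) = -2; g(2) = 11/3.
Hence the absolute minimum is -2 at x = 0.

-2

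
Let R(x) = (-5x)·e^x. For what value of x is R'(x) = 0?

-1

By the product rule, R'(x) = (-5x - 5)·e^x. Since e^x > 0, the only critical point is x = -1.
R''(-1) has the same sign as -5 < 0, so this is a local maximum.
R(-1) = (5)·e^(-1) ≈ 1.8394.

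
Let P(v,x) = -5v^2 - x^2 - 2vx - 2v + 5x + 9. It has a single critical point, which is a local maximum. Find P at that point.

293/16

∂P/∂v = -10v - 2x - 2 = 0 and ∂P/∂x = -2v - 2x + 5 = 0, so (v, x) = (-7/8, 27/8).
The Hessian has P_{vv} = -10, P_{xx} = -2, P_{vx} = -2, giving D = 16 > 0 with P_{vv} < 0, so the point is a local maximum.
P(-7/8, 27/8) = 293/16.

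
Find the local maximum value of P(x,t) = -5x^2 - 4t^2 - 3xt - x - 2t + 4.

302/71

∂P/∂x = -10x - 3t - 1 = 0 and ∂P/∂t = -3x - 8t - 2 = 0, so (x, t) = (-2/71, -17/71).
The Hessian has P_{xx} = -10, P_{tt} = -8, P_{xt} = -3, giving D = 71 > 0 with P_{xx} < 0, so the point is a local maximum.
P(-2/71, -17/71) = 302/71.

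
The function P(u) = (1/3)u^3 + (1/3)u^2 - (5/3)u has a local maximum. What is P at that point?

P'(u) = u^2 + (2/3)u - 5/3 = 0 at u = -5/3, 1.
P''(u) = 2u + 2/3. P''(-5/3) = -8/3 < 0 ⇒ local maximum; P''(1) = 8/3 > 0 ⇒ local minimum.
The local maximum is P(-5/3) = 175/81.

175/81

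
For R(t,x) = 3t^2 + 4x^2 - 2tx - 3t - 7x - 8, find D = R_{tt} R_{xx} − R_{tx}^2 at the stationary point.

∂R/∂t = 6t - 2x - 3 = 0 and ∂R/∂x = -2t + 8x - 7 = 0, so (t, x) = (19/22, 12/11).
The Hessian has R_{tt} = 6, R_{xx} = 8, R_{tx} = -2, giving D = 44 > 0 with R_{tt} > 0, so the point is a local minimum.
D = (6)·(8) − (-2)^2 = 44.

44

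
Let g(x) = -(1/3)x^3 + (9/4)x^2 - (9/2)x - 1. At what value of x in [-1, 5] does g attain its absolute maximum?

-1

The derivative is -x^2 + (9/2)x - 9/2, which vanishes at x = 3/2 and x = 3.
Candidates: g(-1) = 73/12; g(3/2) = -61/16; g(3) = -13/4; g(5) = -107/12.
Hence the absolute maximum is 73/12 at x = -1.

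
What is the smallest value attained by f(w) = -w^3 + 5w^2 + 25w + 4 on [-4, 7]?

-517/27

The derivative is -3w^2 + 10w + 25, which vanishes at w = -5/3 and w = 5.
Compare values at every candidate in [-4, 7]: f(-4) = 48,  f(-5/3) = -517/27,  f(5) = 129,  f(7) = 81.
Hence the absolute minimum is -517/27 at w = -5/3.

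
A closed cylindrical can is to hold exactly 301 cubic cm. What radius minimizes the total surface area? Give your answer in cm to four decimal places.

With radius r and height h, πr²h = 301 so h = 301/(πr²), and S(r) = 2πr² + 2πrh = 2πr² + 2·301/r.
S'(r) = 4πr − 2·301/r² = 0 ⇒ r³ = 301/(2π), so r ≈ 3.6319 and h = 2r ≈ 7.2637.
S''(r) = 4π + 4·301/r³ > 0, so this is the minimum; S ≈ 248.6331.

3.6319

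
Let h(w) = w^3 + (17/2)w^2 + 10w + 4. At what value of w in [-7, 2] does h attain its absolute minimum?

-2/3

h'(w) = 3w^2 + 17w + 10, which vanishes at w = -5 and w = -2/3.
Evaluating at the critical points and endpoints: h(-7) = 15/2; h(-5) = 83/2; h(-2/3) = 22/27; h(2) = 66.
Hence the absolute minimum is 22/27 at w = -2/3.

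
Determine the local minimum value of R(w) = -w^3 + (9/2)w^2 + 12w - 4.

-21/2

Critical points: R'(w) = -3w^2 + 9w + 12 vanishes at w = -1, 4.
Second-derivative test with R''(w) = -6w + 9: R''(-1) = 15 > 0 ⇒ local minimum; R''(4) = -15 < 0 ⇒ local maximum.
The local minimum is R(-1) = -21/2.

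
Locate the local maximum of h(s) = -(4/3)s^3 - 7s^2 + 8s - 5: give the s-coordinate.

1/2

h'(s) = -4s^2 - 14s + 8. Setting h'(s) = 0 gives s ∈ {-4, 1/2}.
h''(s) = -8s - 14. h''(-4) = 18 > 0 ⇒ local minimum; h''(1/2) = -18 < 0 ⇒ local maximum.
So the local maximum value is h(1/2) = -35/12.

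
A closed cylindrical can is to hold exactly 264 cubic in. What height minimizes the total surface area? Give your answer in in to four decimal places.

With radius r and height h, πr²h = 264 so h = 264/(πr²), and S(r) = 2πr² + 2πrh = 2πr² + 2·264/r.
S'(r) = 4πr − 2·264/r² = 0 ⇒ r³ = 264/(2π), so r ≈ 3.4765 and h = 2r ≈ 6.9530.
S''(r) = 4π + 4·264/r³ > 0, so this is the minimum; S ≈ 227.8158.

6.9530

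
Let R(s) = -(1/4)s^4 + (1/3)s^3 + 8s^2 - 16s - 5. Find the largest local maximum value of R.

305/3

R'(s) = -s^3 + s^2 + 16s - 16 = 0 at s = -4, 1, 4.
Since R''(s) = -3s^2 + 2s + 16, we get R''(-4) = -40 < 0 ⇒ local maximum; R''(1) = 15 > 0 ⇒ local minimum; R''(4) = -24 < 0 ⇒ local maximum.
So the largest local maximum value is R(-4) = 305/3.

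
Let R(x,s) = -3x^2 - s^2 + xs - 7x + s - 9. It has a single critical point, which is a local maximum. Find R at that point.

-54/11

∂R/∂x = -6x + s - 7 = 0 and ∂R/∂s = x - 2s + 1 = 0, so (x, s) = (-13/11, -1/11).
The Hessian has R_{xx} = -6, R_{ss} = -2, R_{xs} = 1, giving D = 11 > 0 with R_{xx} < 0, so the point is a local maximum.
R(-13/11, -1/11) = -54/11.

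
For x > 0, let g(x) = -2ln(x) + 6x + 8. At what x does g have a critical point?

1/3

g'(x) = -2/x + 6 = 0 gives x = 1/3.
g''(x) = 2/x², which is positive for x > 0, so this is a local minimum.
g(1/3) = -2·ln(1/3) + 2 + 8 ≈ 12.1972.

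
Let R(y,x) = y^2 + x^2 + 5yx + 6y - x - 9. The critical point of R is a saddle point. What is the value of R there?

∂R/∂y = 2y + 5x + 6 = 0 and ∂R/∂x = 5y + 2x - 1 = 0, so (y, x) = (17/21, -32/21).
The Hessian has R_{yy} = 2, R_{xx} = 2, R_{yx} = 5, giving D = -21 < 0, so the point is a saddle point.
R(17/21, -32/21) = -122/21.

-122/21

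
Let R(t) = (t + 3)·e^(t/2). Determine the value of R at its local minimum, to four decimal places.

Differentiating with the product rule gives R'(t) = ((1/2)t + 5/2)·e^(t/2). Since e^(t/2) > 0, the only critical point is t = -5.
R''(-5) has the same sign as 1/2 > 0, so this is a local minimum.
R(-5) = (-2)·e^(-5/2) ≈ -0.1642.

-0.1642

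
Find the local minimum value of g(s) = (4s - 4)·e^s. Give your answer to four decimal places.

-4.0000

Differentiating with the product rule gives g'(s) = (4s)·e^s. Since e^s > 0, the only critical point is s = 0.
g''(0) has the same sign as 4 > 0, so this is a local minimum.
g(0) = (-4)·e^(0) ≈ -4.0000.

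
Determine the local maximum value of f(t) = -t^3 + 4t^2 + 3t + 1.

f'(t) = -3t^2 + 8t + 3. Setting f'(t) = 0 gives t ∈ {-1/3, 3}.
f''(t) = -6t + 8. f''(-1/3) = 10 > 0 ⇒ local minimum; f''(3) = -10 < 0 ⇒ local maximum.
Thus f has its local maximum at t = 3, with value 19.

19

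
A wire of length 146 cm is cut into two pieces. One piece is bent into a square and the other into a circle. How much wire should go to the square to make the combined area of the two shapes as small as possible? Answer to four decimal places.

81.7745

Let x be the length used for the square. Square side x/4; circle radius (146−x)/(2π).
A(x) = (x/4)² + π·((146−x)/(2π))² = x²/16 + (146−x)²/(4π) for 0 ≤ x ≤ 146. A'(x) = x/8 − (146−x)/(2π) = 0 gives x = 4·146/(π+4) ≈ 81.7745.
A'' = 1/8 + 1/(2π) > 0, so this gives the minimum combined area; x ≈ 81.7745 cm to the square.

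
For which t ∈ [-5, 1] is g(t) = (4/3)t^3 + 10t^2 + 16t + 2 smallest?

-1

Differentiating, g'(t) = 4t^2 + 20t + 16; which vanishes at t = -4 and t = -1.
Compare values at every candidate in [-5, 1]: g(-5) = 16/3; g(-4) = 38/3; g(-1) = -16/3; g(1) = 88/3.
The minimum over the interval is -16/3, attained at t = -1.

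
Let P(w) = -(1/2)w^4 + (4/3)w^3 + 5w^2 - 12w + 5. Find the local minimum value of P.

Critical points: P'(w) = -2w^3 + 4w^2 + 10w - 12 vanishes at w = -2, 1, 3.
P''(w) = -6w^2 + 8w + 10. P''(-2) = -30 < 0 ⇒ local maximum; P''(1) = 12 > 0 ⇒ local minimum; P''(3) = -20 < 0 ⇒ local maximum.
The local minimum is P(1) = -7/6.

-7/6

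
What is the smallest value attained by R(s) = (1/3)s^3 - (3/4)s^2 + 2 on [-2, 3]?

-11/3

Differentiating, R'(s) = s^2 - (3/2)s; which vanishes at s = 0 and s = 3/2.
Candidates: R(-2) = -11/3, R(0) = 2, R(3/2) = 23/16, R(3) = 17/4.
Hence the absolute minimum is -11/3 at s = -2.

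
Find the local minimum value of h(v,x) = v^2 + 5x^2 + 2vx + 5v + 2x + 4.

∂h/∂v = 2v + 2x + 5 = 0 and ∂h/∂x = 2v + 10x + 2 = 0, so (v, x) = (-23/8, 3/8).
The Hessian has h_{vv} = 2, h_{xx} = 10, h_{vx} = 2, giving D = 16 > 0 with h_{vv} > 0, so the point is a local minimum.
h(-23/8, 3/8) = -45/16.

-45/16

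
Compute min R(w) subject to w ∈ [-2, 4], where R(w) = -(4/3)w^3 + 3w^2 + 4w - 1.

-67/3

The derivative is -4w^2 + 6w + 4, which vanishes at w = -1/2 and w = 2.
Candidates: R(-2) = 41/3,  R(-1/2) = -25/12,  R(2) = 25/3,  R(4) = -67/3.
So the minimum is R(4) = -67/3.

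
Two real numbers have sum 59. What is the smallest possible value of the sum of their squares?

With a + b = 59, a^2 + b^2 = a^2 + (59 − a)^2.
The derivative 2a − 2(59 − a) = 4a − 118 vanishes at a = 59/2; second derivative 4 > 0, a minimum.
The minimum is 2·(59/2)^2 = 3481/2.

3481/2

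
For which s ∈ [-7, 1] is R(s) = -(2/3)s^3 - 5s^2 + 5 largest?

R'(s) = -2s^2 - 10s, which vanishes at s = -5 and s = 0.
Evaluating at the critical points and endpoints: R(-7) = -34/3,  R(-5) = -110/3,  R(0) = 5,  R(1) = -2/3.
The maximum over the interval is 5, attained at s = 0.

0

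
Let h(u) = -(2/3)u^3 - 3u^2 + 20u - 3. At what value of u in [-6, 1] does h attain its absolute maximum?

1

Differentiating, h'(u) = -2u^2 - 6u + 20; whose only zero in [-6, 1] is u = -5.
Compare values at every candidate in [-6, 1]: h(-6) = -87; h(-5) = -284/3; h(1) = 40/3.
Hence the absolute maximum is 40/3 at u = 1.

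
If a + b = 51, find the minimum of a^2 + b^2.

With a + b = 51, a^2 + b^2 = a^2 + (51 − a)^2.
The derivative 2a − 2(51 − a) = 4a − 102 vanishes at a = 51/2; second derivative 4 > 0, a minimum.
The minimum is 2·(51/2)^2 = 2601/2.

2601/2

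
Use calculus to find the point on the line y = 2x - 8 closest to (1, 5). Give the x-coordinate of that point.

27/5

Minimize D(x)^2 = (x - 1)^2 + (2x - 13)^2.
d/dx[D^2] = 2(x - 1) + 2·2·(2x - 13) = 0 ⇒ x = 27/5.
Then y = 14/5 and the distance is √(121/5) ≈ 4.9193.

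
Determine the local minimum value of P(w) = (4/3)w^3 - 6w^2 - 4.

P'(w) = 4w^2 - 12w. Setting P'(w) = 0 gives w ∈ {0, 3}.
P''(w) = 8w - 12. P''(0) = -12 < 0 ⇒ local maximum; P''(3) = 12 > 0 ⇒ local minimum.
So the local minimum value is P(3) = -22.

-22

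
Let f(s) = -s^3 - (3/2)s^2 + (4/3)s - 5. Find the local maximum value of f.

-257/54

Critical points: f'(s) = -3s^2 - 3s + 4/3 vanishes at s = -4/3, 1/3.
f''(s) = -6s - 3. f''(-4/3) = 5 > 0 ⇒ local minimum; f''(1/3) = -5 < 0 ⇒ local maximum.
So the local maximum value is f(1/3) = -257/54.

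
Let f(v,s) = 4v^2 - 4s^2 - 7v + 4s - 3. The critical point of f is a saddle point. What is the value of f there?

-81/16

∂f/∂v = 8v - 7 = 0 and ∂f/∂s = -8s + 4 = 0, so (v, s) = (7/8, 1/2).
The Hessian has f_{vv} = 8, f_{ss} = -8, f_{vs} = 0, giving D = -64 < 0, so the point is a saddle point.
f(7/8, 1/2) = -81/16.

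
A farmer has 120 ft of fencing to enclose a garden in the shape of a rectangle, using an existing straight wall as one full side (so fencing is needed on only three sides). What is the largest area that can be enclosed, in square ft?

Let the sides perpendicular to the wall have length x and the parallel side y, so 2x + y = 120 and the area is A = xy = x(120 − 2x).
A'(x) = 120 − 4x = 0 gives x = 30, and A''(x) = −4 < 0 confirms a maximum.
Then y = 120 − 2·30 = 60 and A = 1800.

1800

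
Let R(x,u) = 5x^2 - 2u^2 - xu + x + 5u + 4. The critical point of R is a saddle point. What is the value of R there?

∂R/∂x = 10x - u + 1 = 0 and ∂R/∂u = -x - 4u + 5 = 0, so (x, u) = (1/41, 51/41).
The Hessian has R_{xx} = 10, R_{uu} = -4, R_{xu} = -1, giving D = -41 < 0, so the point is a saddle point.
R(1/41, 51/41) = 292/41.

292/41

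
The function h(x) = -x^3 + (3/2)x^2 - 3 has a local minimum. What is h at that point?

-3

h'(x) = -3x^2 + 3x. Setting h'(x) = 0 gives x ∈ {0, 1}.
h''(x) = -6x + 3. h''(0) = 3 > 0 ⇒ local minimum; h''(1) = -3 < 0 ⇒ local maximum.
So the local minimum value is h(0) = -3.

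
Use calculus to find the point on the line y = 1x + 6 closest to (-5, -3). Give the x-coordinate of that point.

-7

Minimize D(x)^2 = (x + 5)^2 + (x + 9)^2.
d/dx[D^2] = 2(x + 5) + 2·1·(x + 9) = 0 ⇒ x = -7.
Then y = -1 and the distance is √(8) ≈ 2.8284.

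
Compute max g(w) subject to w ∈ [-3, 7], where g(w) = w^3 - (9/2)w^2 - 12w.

g'(w) = 3w^2 - 9w - 12, which vanishes at w = -1 and w = 4.
Compare values at every candidate in [-3, 7]: g(-3) = -63/2; g(-1) = 13/2; g(4) = -56; g(7) = 77/2.
So the maximum is g(7) = 77/2.

77/2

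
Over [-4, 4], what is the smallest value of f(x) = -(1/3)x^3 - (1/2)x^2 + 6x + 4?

The derivative is -x^2 - x + 6, which vanishes at x = -3 and x = 2.
Evaluating at the critical points and endpoints: f(-4) = -20/3; f(-3) = -19/2; f(2) = 34/3; f(4) = -4/3.
So the minimum is f(-3) = -19/2.

-19/2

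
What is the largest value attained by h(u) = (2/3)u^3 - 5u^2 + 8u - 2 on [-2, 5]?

5/3

Differentiating, h'(u) = 2u^2 - 10u + 8; which vanishes at u = 1 and u = 4.
Evaluating at the critical points and endpoints: h(-2) = -130/3; h(1) = 5/3; h(4) = -22/3; h(5) = -11/3.
So the maximum is h(1) = 5/3.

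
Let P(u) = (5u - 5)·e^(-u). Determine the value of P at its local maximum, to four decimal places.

0.6767

By the product rule, P'(u) = (-5u + 10)·e^(-u). Since e^(-u) > 0, the only critical point is u = 2.
P''(2) has the same sign as -5 < 0, so this is a local maximum.
P(2) = (5)·e^(-2) ≈ 0.6767.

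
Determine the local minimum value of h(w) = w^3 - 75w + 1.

-249

Critical points: h'(w) = 3w^2 - 75 vanishes at w = -5, 5.
Since h''(w) = 6w, we get h''(-5) = -30 < 0 ⇒ local maximum; h''(5) = 30 > 0 ⇒ local minimum.
Thus h has its local minimum at w = 5, with value -249.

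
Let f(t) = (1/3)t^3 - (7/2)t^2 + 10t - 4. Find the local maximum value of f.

f'(t) = t^2 - 7t + 10. Setting f'(t) = 0 gives t ∈ {2, 5}.
Second-derivative test with f''(t) = 2t - 7: f''(2) = -3 < 0 ⇒ local maximum; f''(5) = 3 > 0 ⇒ local minimum.
The local maximum is f(2) = 14/3.

14/3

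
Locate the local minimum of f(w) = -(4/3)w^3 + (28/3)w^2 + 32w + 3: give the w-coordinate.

Critical points: f'(w) = -4w^2 + (56/3)w + 32 vanishes at w = -4/3, 6.
f''(w) = -8w + 56/3. f''(-4/3) = 88/3 > 0 ⇒ local minimum; f''(6) = -88/3 < 0 ⇒ local maximum.
Thus f has its local minimum at w = -4/3, with value -1613/81.

-4/3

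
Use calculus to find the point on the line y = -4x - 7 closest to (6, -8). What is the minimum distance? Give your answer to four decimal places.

5.5783

Minimize D(x)^2 = (x - 6)^2 + (-4x + 1)^2.
d/dx[D^2] = 2(x - 6) + 2·(-4)·(-4x + 1) = 0 ⇒ x = 10/17.
Then y = -159/17 and the distance is √(529/17) ≈ 5.5783.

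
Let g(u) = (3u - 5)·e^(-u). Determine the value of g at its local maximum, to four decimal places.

0.2085

By the product rule, g'(u) = (-3u + 8)·e^(-u). Since e^(-u) > 0, the only critical point is u = 8/3.
g''(8/3) has the same sign as -3 < 0, so this is a local maximum.
g(8/3) = (3)·e^(-8/3) ≈ 0.2085.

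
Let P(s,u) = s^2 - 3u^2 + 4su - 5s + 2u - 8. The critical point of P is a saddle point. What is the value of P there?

∂P/∂s = 2s + 4u - 5 = 0 and ∂P/∂u = 4s - 6u + 2 = 0, so (s, u) = (11/14, 6/7).
The Hessian has P_{ss} = 2, P_{uu} = -6, P_{su} = 4, giving D = -28 < 0, so the point is a saddle point.
P(11/14, 6/7) = -255/28.

-255/28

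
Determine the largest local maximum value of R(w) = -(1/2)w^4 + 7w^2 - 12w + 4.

125/2

R'(w) = -2w^3 + 14w - 12. Setting R'(w) = 0 gives w ∈ {-3, 1, 2}.
Since R''(w) = -6w^2 + 14, we get R''(-3) = -40 < 0 ⇒ local maximum; R''(1) = 8 > 0 ⇒ local minimum; R''(2) = -10 < 0 ⇒ local maximum.
The largest local maximum is R(-3) = 125/2.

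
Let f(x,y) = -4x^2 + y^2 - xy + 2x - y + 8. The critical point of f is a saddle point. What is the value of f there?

∂f/∂x = -8x - y + 2 = 0 and ∂f/∂y = -x + 2y - 1 = 0, so (x, y) = (3/17, 10/17).
The Hessian has f_{xx} = -8, f_{yy} = 2, f_{xy} = -1, giving D = -17 < 0, so the point is a saddle point.
f(3/17, 10/17) = 134/17.

134/17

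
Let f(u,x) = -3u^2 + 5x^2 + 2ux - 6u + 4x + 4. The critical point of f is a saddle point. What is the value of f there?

109/16

∂f/∂u = -6u + 2x - 6 = 0 and ∂f/∂x = 2u + 10x + 4 = 0, so (u, x) = (-17/16, -3/16).
The Hessian has f_{uu} = -6, f_{xx} = 10, f_{ux} = 2, giving D = -64 < 0, so the point is a saddle point.
f(-17/16, -3/16) = 109/16.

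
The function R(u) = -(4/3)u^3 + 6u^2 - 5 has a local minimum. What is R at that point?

R'(u) = -4u^2 + 12u. Setting R'(u) = 0 gives u ∈ {0, 3}.
R''(u) = -8u + 12. R''(0) = 12 > 0 ⇒ local minimum; R''(3) = -12 < 0 ⇒ local maximum.
The local minimum is R(0) = -5.

-5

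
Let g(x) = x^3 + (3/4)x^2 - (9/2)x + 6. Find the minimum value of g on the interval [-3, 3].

g'(x) = 3x^2 + (3/2)x - 9/2, which vanishes at x = -3/2 and x = 1.
Evaluating at the critical points and endpoints: g(-3) = -3/4,  g(-3/2) = 177/16,  g(1) = 13/4,  g(3) = 105/4.
So the minimum is g(-3) = -3/4.

-3/4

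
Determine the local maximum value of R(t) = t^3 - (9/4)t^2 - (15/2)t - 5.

Critical points: R'(t) = 3t^2 - (9/2)t - 15/2 vanishes at t = -1, 5/2.
Since R''(t) = 6t - 9/2, we get R''(-1) = -21/2 < 0 ⇒ local maximum; R''(5/2) = 21/2 > 0 ⇒ local minimum.
So the local maximum value is R(-1) = -3/4.

-3/4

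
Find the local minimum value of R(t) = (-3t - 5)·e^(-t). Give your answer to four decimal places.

Differentiating with the product rule gives R'(t) = (3t + 2)·e^(-t). Since e^(-t) > 0, the only critical point is t = -2/3.
R''(-2/3) has the same sign as 3 > 0, so this is a local minimum.
R(-2/3) = (-3)·e^(2/3) ≈ -5.8432.

-5.8432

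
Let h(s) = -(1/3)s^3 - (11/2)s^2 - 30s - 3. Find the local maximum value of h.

307/6

h'(s) = -s^2 - 11s - 30. Setting h'(s) = 0 gives s ∈ {-6, -5}.
h''(s) = -2s - 11. h''(-6) = 1 > 0 ⇒ local minimum; h''(-5) = -1 < 0 ⇒ local maximum.
Thus h has its local maximum at s = -5, with value 307/6.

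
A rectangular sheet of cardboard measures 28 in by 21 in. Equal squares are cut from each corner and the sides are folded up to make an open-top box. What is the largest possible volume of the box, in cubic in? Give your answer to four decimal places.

1040.0797

With cut size x, the volume is V(x) = x(28 − 2x)(21 − 2x) for 0 < x < 10.5.
V'(x) = 12x^2 − 196x + 588. Setting V'(x) = 0 gives x ≈ 3.9602 (the root in (0, 10.5)).
V''(x) = 24x − 196 is negative there, so this is the maximum; V ≈ 1040.0797.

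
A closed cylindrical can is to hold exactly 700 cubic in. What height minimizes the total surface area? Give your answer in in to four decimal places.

9.6236

With radius r and height h, πr²h = 700 so h = 700/(πr²), and S(r) = 2πr² + 2πrh = 2πr² + 2·700/r.
S'(r) = 4πr − 2·700/r² = 0 ⇒ r³ = 700/(2π), so r ≈ 4.8118 and h = 2r ≈ 9.6236.
S''(r) = 4π + 4·700/r³ > 0, so this is the minimum; S ≈ 436.4286.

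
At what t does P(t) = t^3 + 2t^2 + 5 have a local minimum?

Critical points: P'(t) = 3t^2 + 4t vanishes at t = -4/3, 0.
Since P''(t) = 6t + 4, we get P''(-4/3) = -4 < 0 ⇒ local maximum; P''(0) = 4 > 0 ⇒ local minimum.
Thus P has its local minimum at t = 0, with value 5.

0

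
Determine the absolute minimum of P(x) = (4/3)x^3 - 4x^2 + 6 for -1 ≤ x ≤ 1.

P'(x) = 4x^2 - 8x, whose only zero in [-1, 1] is x = 0.
Candidates: P(-1) = 2/3; P(0) = 6; P(1) = 10/3.
Hence the absolute minimum is 2/3 at x = -1.

2/3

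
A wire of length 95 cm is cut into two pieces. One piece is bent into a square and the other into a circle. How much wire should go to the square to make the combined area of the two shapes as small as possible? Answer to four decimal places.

53.2094

Let x be the length used for the square. Square side x/4; circle radius (95−x)/(2π).
A(x) = (x/4)² + π·((95−x)/(2π))² = x²/16 + (95−x)²/(4π) for 0 ≤ x ≤ 95. A'(x) = x/8 − (95−x)/(2π) = 0 gives x = 4·95/(π+4) ≈ 53.2094.
A'' = 1/8 + 1/(2π) > 0, so this gives the minimum combined area; x ≈ 53.2094 cm to the square.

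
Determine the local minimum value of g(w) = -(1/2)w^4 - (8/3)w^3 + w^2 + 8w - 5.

-59/6

g'(w) = -2w^3 - 8w^2 + 2w + 8. Setting g'(w) = 0 gives w ∈ {-4, -1, 1}.
Since g''(w) = -6w^2 - 16w + 2, we get g''(-4) = -30 < 0 ⇒ local maximum; g''(-1) = 12 > 0 ⇒ local minimum; g''(1) = -20 < 0 ⇒ local maximum.
Thus g has its local minimum at w = -1, with value -59/6.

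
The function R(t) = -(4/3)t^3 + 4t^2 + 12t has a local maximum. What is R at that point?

Critical points: R'(t) = -4t^2 + 8t + 12 vanishes at t = -1, 3.
R''(t) = -8t + 8. R''(-1) = 16 > 0 ⇒ local minimum; R''(3) = -16 < 0 ⇒ local maximum.
So the local maximum value is R(3) = 36.

36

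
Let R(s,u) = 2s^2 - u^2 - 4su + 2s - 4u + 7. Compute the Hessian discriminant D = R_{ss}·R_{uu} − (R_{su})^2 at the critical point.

-24

∂R/∂s = 4s - 4u + 2 = 0 and ∂R/∂u = -4s - 2u - 4 = 0, so (s, u) = (-5/6, -1/3).
The Hessian has R_{ss} = 4, R_{uu} = -2, R_{su} = -4, giving D = -24 < 0, so the point is a saddle point.
D = (4)·(-2) − (-4)^2 = -24.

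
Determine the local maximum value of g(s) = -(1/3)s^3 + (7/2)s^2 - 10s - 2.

g'(s) = -s^2 + 7s - 10. Setting g'(s) = 0 gives s ∈ {2, 5}.
Since g''(s) = -2s + 7, we get g''(2) = 3 > 0 ⇒ local minimum; g''(5) = -3 < 0 ⇒ local maximum.
The local maximum is g(5) = -37/6.

-37/6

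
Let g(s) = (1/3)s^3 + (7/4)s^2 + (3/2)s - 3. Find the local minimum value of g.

-161/48

g'(s) = s^2 + (7/2)s + 3/2 = 0 at s = -3, -1/2.
Since g''(s) = 2s + 7/2, we get g''(-3) = -5/2 < 0 ⇒ local maximum; g''(-1/2) = 5/2 > 0 ⇒ local minimum.
So the local minimum value is g(-1/2) = -161/48.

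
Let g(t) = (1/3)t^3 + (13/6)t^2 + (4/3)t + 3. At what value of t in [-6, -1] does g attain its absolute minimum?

-6

The derivative is t^2 + (13/3)t + 4/3, whose only zero in [-6, -1] is t = -4.
Evaluating at the critical points and endpoints: g(-6) = 1,  g(-4) = 11,  g(-1) = 7/2.
Hence the absolute minimum is 1 at t = -6.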